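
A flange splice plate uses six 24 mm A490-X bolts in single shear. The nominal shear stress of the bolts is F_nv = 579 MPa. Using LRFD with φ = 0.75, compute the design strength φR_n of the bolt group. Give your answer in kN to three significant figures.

1180 kN

A_b = π × 24² / 4 = 452.4 mm².
R_n = F_nv · A_b · n · n_s = 579 × 452.4 × 6 × 1 / 1000 = 1572 kN.
Design strength φR_n = 0.75 × 1572 = 1180 kN.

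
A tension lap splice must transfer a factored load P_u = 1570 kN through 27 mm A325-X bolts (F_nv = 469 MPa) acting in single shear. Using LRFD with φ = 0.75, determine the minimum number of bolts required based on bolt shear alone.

A_b = π·27²/4 = 572.6 mm².
Per-bolt design strength φR_n = 0.75 × 469 × 572.6 × 1 / 1000 = 201.4 kN.
n ≥ 1570 / 201.4 = 7.796 → use 8 bolts.

8 bolts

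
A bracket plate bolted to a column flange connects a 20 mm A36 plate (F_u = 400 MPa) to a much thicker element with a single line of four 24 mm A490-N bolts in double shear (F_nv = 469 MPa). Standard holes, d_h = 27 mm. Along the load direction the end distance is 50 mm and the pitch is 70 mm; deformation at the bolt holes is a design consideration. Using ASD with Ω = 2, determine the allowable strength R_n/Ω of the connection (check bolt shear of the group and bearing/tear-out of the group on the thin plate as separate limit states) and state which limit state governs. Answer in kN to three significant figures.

Bolt shear: A_b = π·24²/4 = 452.4 mm²; R_n = 469 × 452.4 × 4 × 2 / 1000 = 1697 kN → 1697 / 2 = 849 kN.
Bearing (1.2 l_c t F_u ≤ 2.4 d t F_u): upper limit = 2.4·24·20·400 / 1000 = 460.8 kN.
  Edge l_c = 50 − 27/2 = 36.5 → r_n = 350.4 kN; interior l_c = 70 − 27 = 43 → r_n = 412.8 kN.
  R_n,bearing = 1·350.4 + 3·412.8 = 1589 kN → 1589 / 2 = 794 kN.
Bearing governs: 794 kN.

794 kN (bearing governs)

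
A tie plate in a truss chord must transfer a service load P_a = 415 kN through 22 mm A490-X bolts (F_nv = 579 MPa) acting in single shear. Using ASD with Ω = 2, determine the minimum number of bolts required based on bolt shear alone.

A_b = π·22²/4 = 380.1 mm².
Per-bolt allowable strength R_n/Ω = 579 × 380.1 × 1 / 1000 / 2 = 110 kN.
n ≥ 415 / 110 = 3.771 → use 4 bolts.

4 bolts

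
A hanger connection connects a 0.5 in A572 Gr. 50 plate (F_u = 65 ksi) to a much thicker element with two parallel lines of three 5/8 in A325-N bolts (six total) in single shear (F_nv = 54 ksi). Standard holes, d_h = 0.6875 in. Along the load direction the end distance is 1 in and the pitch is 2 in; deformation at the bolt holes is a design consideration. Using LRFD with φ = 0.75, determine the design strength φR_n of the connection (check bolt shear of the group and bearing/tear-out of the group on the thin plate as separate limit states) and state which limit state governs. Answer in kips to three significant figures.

Bolt shear: A_b = π·0.625²/4 = 0.3068 in²; R_n = 54 × 0.3068 × 6 × 1 = 99.4 kips → 0.75 × 99.4 = 74.6 kips.
Bearing (1.2 l_c t F_u ≤ 2.4 d t F_u): upper limit = 2.4·0.625·0.5·65 = 48.75 kips.
  Edge l_c = 1 − 0.6875/2 = 0.6562 → r_n = 25.59 kips; interior l_c = 2 − 0.6875 = 1.312 → r_n = 48.75 kips.
  R_n,bearing = 2·25.59 + 4·48.75 = 246.2 kips → 0.75 × 246.2 = 185 kips.
Bolt shear governs: 74.6 kips.

74.6 kips (bolt shear governs)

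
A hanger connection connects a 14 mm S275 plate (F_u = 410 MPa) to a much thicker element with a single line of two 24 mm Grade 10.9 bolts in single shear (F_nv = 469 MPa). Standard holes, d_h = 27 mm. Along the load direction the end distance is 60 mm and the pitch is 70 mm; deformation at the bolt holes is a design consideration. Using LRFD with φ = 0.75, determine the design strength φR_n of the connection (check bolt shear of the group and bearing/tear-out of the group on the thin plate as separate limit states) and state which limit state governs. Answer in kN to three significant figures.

318 kN (bolt shear governs)

Bolt shear: A_b = π·24²/4 = 452.4 mm²; R_n = 469 × 452.4 × 2 × 1 / 1000 = 424.3 kN → 0.75 × 424.3 = 318 kN.
Bearing (1.2 l_c t F_u ≤ 2.4 d t F_u): upper limit = 2.4·24·14·410 / 1000 = 330.6 kN.
  Edge l_c = 60 − 27/2 = 46.5 → r_n = 320.3 kN; interior l_c = 70 − 27 = 43 → r_n = 296.2 kN.
  R_n,bearing = 1·320.3 + 1·296.2 = 616.5 kN → 0.75 × 616.5 = 462 kN.
Bolt shear governs: 318 kN.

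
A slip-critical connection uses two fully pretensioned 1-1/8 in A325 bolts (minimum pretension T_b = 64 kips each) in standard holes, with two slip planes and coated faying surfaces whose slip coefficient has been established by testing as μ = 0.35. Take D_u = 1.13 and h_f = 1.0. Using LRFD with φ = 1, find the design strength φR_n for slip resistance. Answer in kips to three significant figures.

101 kips

R_n = μ · D_u · h_f · T_b · n_s · n_b = 0.35 × 1.13 × 1.0 × 64 × 2 × 2 = 101.2 kips.
Design strength φR_n = 1 × 101.2 = 101 kips.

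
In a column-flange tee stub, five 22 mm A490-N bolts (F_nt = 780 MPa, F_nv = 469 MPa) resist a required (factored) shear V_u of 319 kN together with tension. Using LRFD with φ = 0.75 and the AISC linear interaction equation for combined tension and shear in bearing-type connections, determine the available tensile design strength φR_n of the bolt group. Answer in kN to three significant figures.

915 kN

A_b = π·22²/4 = 380.1 mm²; f_rv = 319 × 1000 / (5 × 380.1) = 167.8 MPa.
F'_nt = 1.3 F_nt − (F_nt / φF_nv) f_rv = 1.3·780 − (780/(0.75·469))·167.8 = 641.8 MPa, capped at F_nt → F'_nt = 641.8 MPa.
R_n = F'_nt · A_b · n = 641.8 × 380.1 × 5 / 1000 = 1220 kN.
Design strength φR_n = 0.75 × 1220 = 915 kN.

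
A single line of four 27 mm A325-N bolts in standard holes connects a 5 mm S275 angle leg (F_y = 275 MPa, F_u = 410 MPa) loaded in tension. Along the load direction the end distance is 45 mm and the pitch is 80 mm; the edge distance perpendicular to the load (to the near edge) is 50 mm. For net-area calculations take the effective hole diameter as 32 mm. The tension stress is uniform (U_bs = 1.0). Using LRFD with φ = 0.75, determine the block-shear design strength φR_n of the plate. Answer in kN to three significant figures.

Shear plane L_v = 45 + 3·80 = 285 mm; A_gv = 285 × 5 = 1425 mm².
A_nv = (285 − 3.5·32) × 5 = 865 mm².
A_nt = (50 − 0.5·32) × 5 = 170 mm².
0.6 F_u A_nv = 212.8 kN; 0.6 F_y A_gv = 235.1 kN → shear rupture governs the shear term.
R_n = 212.8 + 1.0 × 410 × 170 / 1000 = 282.5 kN.
Design strength φR_n = 0.75 × 282.5 = 212 kN.

212 kN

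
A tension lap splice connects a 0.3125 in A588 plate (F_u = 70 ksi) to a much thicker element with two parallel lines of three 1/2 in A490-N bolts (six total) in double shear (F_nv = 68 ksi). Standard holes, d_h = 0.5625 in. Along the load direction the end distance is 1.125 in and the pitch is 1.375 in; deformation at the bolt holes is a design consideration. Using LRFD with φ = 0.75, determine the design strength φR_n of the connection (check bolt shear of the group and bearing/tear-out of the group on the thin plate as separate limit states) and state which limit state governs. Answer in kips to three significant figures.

97.2 kips (bearing governs)

Bolt shear: A_b = π·0.5²/4 = 0.1963 in²; R_n = 68 × 0.1963 × 6 × 2 = 160.2 kips → 0.75 × 160.2 = 120 kips.
Bearing (1.2 l_c t F_u ≤ 2.4 d t F_u): upper limit = 2.4·0.5·0.3125·70 = 26.25 kips.
  Edge l_c = 1.125 − 0.5625/2 = 0.8438 → r_n = 22.15 kips; interior l_c = 1.375 − 0.5625 = 0.8125 → r_n = 21.33 kips.
  R_n,bearing = 2·22.15 + 4·21.33 = 129.6 kips → 0.75 × 129.6 = 97.2 kips.
Bearing governs: 97.2 kips.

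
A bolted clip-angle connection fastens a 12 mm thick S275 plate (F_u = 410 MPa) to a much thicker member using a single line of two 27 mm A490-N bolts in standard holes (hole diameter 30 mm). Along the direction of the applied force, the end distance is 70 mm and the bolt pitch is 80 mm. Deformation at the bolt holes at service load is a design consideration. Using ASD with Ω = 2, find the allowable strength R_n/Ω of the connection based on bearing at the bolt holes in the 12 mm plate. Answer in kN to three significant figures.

307 kN

Per bolt r_n = 1.2 l_c t F_u ≤ 2.4 d t F_u; upper limit = 2.4 × 27 × 12 × 410 / 1000 = 318.8 kN.
Edge bolt: l_c = 70 − 30/2 = 55 mm → 1.2 × 55 × 12 × 410 / 1000 = 324.7 → r_n = 318.8 kN.
Interior bolts: l_c = 80 − 30 = 50 mm → 1.2 × 50 × 12 × 410 / 1000 = 295.2 → r_n = 295.2 kN.
R_n = 1 × 318.8 + 1 × 295.2 = 614 kN.
Allowable strength R_n/Ω = 614 / 2 = 307 kN.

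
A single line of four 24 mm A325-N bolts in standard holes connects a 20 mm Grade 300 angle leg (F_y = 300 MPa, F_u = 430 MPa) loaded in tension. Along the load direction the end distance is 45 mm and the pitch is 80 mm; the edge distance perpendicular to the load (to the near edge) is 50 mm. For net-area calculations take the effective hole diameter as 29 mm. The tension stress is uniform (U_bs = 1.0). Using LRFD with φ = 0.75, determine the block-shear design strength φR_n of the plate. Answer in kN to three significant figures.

Shear plane L_v = 45 + 3·80 = 285 mm; A_gv = 285 × 20 = 5700 mm².
A_nv = (285 − 3.5·29) × 20 = 3670 mm².
A_nt = (50 − 0.5·29) × 20 = 710 mm².
0.6 F_u A_nv = 946.9 kN; 0.6 F_y A_gv = 1026 kN → shear rupture governs the shear term.
R_n = 946.9 + 1.0 × 430 × 710 / 1000 = 1252 kN.
Design strength φR_n = 0.75 × 1252 = 939 kN.

939 kN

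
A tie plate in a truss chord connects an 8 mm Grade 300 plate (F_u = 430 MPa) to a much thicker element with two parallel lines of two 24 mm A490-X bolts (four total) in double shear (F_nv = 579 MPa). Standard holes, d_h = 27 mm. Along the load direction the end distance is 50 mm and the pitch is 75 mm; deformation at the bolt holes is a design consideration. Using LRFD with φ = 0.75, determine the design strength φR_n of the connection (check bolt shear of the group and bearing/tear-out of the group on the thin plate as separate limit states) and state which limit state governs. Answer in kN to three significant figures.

523 kN (bearing governs)

Bolt shear: A_b = π·24²/4 = 452.4 mm²; R_n = 579 × 452.4 × 4 × 2 / 1000 = 2095 kN → 0.75 × 2095 = 1570 kN.
Bearing (1.2 l_c t F_u ≤ 2.4 d t F_u): upper limit = 2.4·24·8·430 / 1000 = 198.1 kN.
  Edge l_c = 50 − 27/2 = 36.5 → r_n = 150.7 kN; interior l_c = 75 − 27 = 48 → r_n = 198.1 kN.
  R_n,bearing = 2·150.7 + 2·198.1 = 697.6 kN → 0.75 × 697.6 = 523 kN.
Bearing governs: 523 kN.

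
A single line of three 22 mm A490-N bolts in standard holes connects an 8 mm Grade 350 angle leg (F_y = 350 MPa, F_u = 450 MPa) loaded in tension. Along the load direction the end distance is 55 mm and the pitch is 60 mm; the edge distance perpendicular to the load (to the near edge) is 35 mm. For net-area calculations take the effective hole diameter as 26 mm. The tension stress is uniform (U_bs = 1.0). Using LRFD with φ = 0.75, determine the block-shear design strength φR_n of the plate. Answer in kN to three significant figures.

238 kN

Shear plane L_v = 55 + 2·60 = 175 mm; A_gv = 175 × 8 = 1400 mm².
A_nv = (175 − 2.5·26) × 8 = 880 mm².
A_nt = (35 − 0.5·26) × 8 = 176 mm².
0.6 F_u A_nv = 237.6 kN; 0.6 F_y A_gv = 294 kN → shear rupture governs the shear term.
R_n = 237.6 + 1.0 × 450 × 176 / 1000 = 316.8 kN.
Design strength φR_n = 0.75 × 316.8 = 238 kN.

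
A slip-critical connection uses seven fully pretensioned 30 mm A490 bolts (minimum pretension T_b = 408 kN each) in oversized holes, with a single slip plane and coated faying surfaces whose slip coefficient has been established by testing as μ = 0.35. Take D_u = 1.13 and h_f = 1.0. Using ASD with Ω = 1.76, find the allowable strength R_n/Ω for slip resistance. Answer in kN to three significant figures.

642 kN

R_n = μ · D_u · h_f · T_b · n_s · n_b = 0.35 × 1.13 × 1.0 × 408 × 1 × 7 = 1130 kN.
Allowable strength R_n/Ω = 1130 / 1.76 = 642 kN.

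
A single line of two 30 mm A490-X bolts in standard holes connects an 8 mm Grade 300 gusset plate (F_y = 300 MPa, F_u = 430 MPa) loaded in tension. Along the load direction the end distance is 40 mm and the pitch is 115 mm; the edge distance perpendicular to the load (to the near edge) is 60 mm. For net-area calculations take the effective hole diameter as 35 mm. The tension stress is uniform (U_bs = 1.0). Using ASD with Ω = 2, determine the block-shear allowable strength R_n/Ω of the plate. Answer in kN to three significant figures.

Shear plane L_v = 40 + 1·115 = 155 mm; A_gv = 155 × 8 = 1240 mm².
A_nv = (155 − 1.5·35) × 8 = 820 mm².
A_nt = (60 − 0.5·35) × 8 = 340 mm².
0.6 F_u A_nv = 211.6 kN; 0.6 F_y A_gv = 223.2 kN → shear rupture governs the shear term.
R_n = 211.6 + 1.0 × 430 × 340 / 1000 = 357.8 kN.
Allowable strength R_n/Ω = 357.8 / 2 = 179 kN.

179 kN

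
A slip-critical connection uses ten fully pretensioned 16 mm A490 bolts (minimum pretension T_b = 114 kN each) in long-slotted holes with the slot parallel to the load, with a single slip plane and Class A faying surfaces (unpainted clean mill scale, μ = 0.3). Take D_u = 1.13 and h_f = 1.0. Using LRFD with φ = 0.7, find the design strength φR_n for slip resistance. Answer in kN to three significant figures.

271 kN

R_n = μ · D_u · h_f · T_b · n_s · n_b = 0.3 × 1.13 × 1.0 × 114 × 1 × 10 = 386.5 kN.
Design strength φR_n = 0.7 × 386.5 = 271 kN.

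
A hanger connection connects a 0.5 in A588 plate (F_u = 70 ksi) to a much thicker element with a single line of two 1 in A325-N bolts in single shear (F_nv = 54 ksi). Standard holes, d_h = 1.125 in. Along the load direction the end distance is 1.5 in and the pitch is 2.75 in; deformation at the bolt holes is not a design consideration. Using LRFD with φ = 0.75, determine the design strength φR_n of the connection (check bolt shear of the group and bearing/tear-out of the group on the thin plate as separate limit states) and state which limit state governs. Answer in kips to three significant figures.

63.6 kips (bolt shear governs)

Bolt shear: A_b = π·1²/4 = 0.7854 in²; R_n = 54 × 0.7854 × 2 × 1 = 84.82 kips → 0.75 × 84.82 = 63.6 kips.
Bearing (1.5 l_c t F_u ≤ 3.0 d t F_u): upper limit = 3.0·1·0.5·70 = 105 kips.
  Edge l_c = 1.5 − 1.125/2 = 0.9375 → r_n = 49.22 kips; interior l_c = 2.75 − 1.125 = 1.625 → r_n = 85.31 kips.
  R_n,bearing = 1·49.22 + 1·85.31 = 134.5 kips → 0.75 × 134.5 = 101 kips.
Bolt shear governs: 63.6 kips.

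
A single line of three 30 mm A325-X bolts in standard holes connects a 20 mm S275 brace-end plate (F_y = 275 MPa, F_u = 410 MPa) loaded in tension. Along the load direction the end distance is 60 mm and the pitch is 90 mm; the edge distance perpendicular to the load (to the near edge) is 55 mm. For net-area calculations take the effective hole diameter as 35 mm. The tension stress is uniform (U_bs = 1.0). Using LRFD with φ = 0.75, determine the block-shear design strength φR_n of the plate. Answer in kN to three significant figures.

Shear plane L_v = 60 + 2·90 = 240 mm; A_gv = 240 × 20 = 4800 mm².
A_nv = (240 − 2.5·35) × 20 = 3050 mm².
A_nt = (55 − 0.5·35) × 20 = 750 mm².
0.6 F_u A_nv = 750.3 kN; 0.6 F_y A_gv = 792 kN → shear rupture governs the shear term.
R_n = 750.3 + 1.0 × 410 × 750 / 1000 = 1058 kN.
Design strength φR_n = 0.75 × 1058 = 793 kN.

793 kN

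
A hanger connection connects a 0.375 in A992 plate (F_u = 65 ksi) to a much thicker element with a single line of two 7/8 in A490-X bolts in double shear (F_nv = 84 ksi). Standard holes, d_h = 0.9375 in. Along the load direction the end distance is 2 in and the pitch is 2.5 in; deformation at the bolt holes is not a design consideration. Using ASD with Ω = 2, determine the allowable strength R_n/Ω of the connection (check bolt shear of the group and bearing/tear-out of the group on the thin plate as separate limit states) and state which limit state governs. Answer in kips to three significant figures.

56.6 kips (bearing governs)

Bolt shear: A_b = π·0.875²/4 = 0.6013 in²; R_n = 84 × 0.6013 × 2 × 2 = 202 kips → 202 / 2 = 101 kips.
Bearing (1.5 l_c t F_u ≤ 3.0 d t F_u): upper limit = 3.0·0.875·0.375·65 = 63.98 kips.
  Edge l_c = 2 − 0.9375/2 = 1.531 → r_n = 55.99 kips; interior l_c = 2.5 − 0.9375 = 1.562 → r_n = 57.13 kips.
  R_n,bearing = 1·55.99 + 1·57.13 = 113.1 kips → 113.1 / 2 = 56.6 kips.
Bearing governs: 56.6 kips.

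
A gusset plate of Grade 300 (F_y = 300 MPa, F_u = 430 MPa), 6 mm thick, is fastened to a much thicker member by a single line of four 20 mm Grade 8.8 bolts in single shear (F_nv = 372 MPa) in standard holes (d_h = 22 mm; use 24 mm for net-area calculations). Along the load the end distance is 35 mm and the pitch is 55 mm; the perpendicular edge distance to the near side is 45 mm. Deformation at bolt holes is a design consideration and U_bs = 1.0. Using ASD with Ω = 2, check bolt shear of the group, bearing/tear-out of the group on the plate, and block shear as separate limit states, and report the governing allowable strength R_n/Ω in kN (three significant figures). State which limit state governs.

132 kN (block shear governs)

Bolt shear: A_b = π·20²/4 = 314.2 mm²; R_n = 372 × 314.2 × 4 × 1 / 1000 = 467.5 kN → 467.5 / 2 = 234 kN.
Bearing: edge l_c = 24, r_n = 74.3 kN; interior l_c = 33, r_n = 102.2 kN; R_n = 74.3 + 3·102.2 = 380.8 kN → 190 kN.
Block shear: A_gv = 1200, A_nv = 696, A_nt = 198 mm²; R_n = min(0.6F_uA_nv, 0.6F_yA_gv) + U_bs·F_u·A_nt = 264.7 kN → 132 kN.
Block shear governs: 132 kN.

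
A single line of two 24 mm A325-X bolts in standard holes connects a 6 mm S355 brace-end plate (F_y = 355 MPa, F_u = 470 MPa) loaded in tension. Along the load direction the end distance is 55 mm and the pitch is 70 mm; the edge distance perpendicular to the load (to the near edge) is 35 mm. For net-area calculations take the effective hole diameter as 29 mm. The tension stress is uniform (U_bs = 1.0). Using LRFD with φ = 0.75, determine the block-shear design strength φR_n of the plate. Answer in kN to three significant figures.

147 kN

Shear plane L_v = 55 + 1·70 = 125 mm; A_gv = 125 × 6 = 750 mm².
A_nv = (125 − 1.5·29) × 6 = 489 mm².
A_nt = (35 − 0.5·29) × 6 = 123 mm².
0.6 F_u A_nv = 137.9 kN; 0.6 F_y A_gv = 159.8 kN → shear rupture governs the shear term.
R_n = 137.9 + 1.0 × 470 × 123 / 1000 = 195.7 kN.
Design strength φR_n = 0.75 × 195.7 = 147 kN.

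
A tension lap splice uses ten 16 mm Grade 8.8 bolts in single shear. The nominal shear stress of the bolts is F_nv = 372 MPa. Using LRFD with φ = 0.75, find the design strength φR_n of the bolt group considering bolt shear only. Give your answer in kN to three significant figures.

561 kN

A_b = π × 16² / 4 = 201.1 mm².
R_n = F_nv · A_b · n · n_s = 372 × 201.1 × 10 × 1 / 1000 = 748 kN.
Design strength φR_n = 0.75 × 748 = 561 kN.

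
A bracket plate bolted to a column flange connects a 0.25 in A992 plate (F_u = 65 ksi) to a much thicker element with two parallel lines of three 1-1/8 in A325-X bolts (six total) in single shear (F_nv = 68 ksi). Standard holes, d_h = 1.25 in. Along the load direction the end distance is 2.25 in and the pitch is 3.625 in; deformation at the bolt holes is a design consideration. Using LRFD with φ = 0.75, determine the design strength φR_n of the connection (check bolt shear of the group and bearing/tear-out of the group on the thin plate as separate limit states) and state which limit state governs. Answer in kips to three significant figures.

Bolt shear: A_b = π·1.125²/4 = 0.994 in²; R_n = 68 × 0.994 × 6 × 1 = 405.6 kips → 0.75 × 405.6 = 304 kips.
Bearing (1.2 l_c t F_u ≤ 2.4 d t F_u): upper limit = 2.4·1.125·0.25·65 = 43.87 kips.
  Edge l_c = 2.25 − 1.25/2 = 1.625 → r_n = 31.69 kips; interior l_c = 3.625 − 1.25 = 2.375 → r_n = 43.87 kips.
  R_n,bearing = 2·31.69 + 4·43.87 = 238.9 kips → 0.75 × 238.9 = 179 kips.
Bearing governs: 179 kips.

179 kips (bearing governs)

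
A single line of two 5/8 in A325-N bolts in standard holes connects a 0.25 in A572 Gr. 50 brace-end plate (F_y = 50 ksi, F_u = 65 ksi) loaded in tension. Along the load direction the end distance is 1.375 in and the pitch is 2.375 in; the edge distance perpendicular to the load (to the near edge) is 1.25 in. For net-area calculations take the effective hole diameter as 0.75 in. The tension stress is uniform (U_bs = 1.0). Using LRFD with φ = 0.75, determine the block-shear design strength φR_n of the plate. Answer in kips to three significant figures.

Shear plane L_v = 1.375 + 1·2.375 = 3.75 in; A_gv = 3.75 × 0.25 = 0.9375 in².
A_nv = (3.75 − 1.5·0.75) × 0.25 = 0.6562 in².
A_nt = (1.25 − 0.5·0.75) × 0.25 = 0.2188 in².
0.6 F_u A_nv = 25.59 kips; 0.6 F_y A_gv = 28.12 kips → shear rupture governs the shear term.
R_n = 25.59 + 1.0 × 65 × 0.2188 = 39.81 kips.
Design strength φR_n = 0.75 × 39.81 = 29.9 kips.

29.9 kips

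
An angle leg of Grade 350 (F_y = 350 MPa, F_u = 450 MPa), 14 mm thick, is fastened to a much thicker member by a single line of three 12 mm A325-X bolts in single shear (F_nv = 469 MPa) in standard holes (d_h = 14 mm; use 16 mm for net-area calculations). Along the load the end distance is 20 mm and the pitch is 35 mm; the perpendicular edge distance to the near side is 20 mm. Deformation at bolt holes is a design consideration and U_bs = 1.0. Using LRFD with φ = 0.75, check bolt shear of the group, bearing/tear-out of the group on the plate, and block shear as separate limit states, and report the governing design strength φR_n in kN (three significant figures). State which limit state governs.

119 kN (bolt shear governs)

Bolt shear: A_b = π·12²/4 = 113.1 mm²; R_n = 469 × 113.1 × 3 × 1 / 1000 = 159.1 kN → 0.75 × 159.1 = 119 kN.
Bearing: edge l_c = 13, r_n = 98.28 kN; interior l_c = 21, r_n = 158.8 kN; R_n = 98.28 + 2·158.8 = 415.8 kN → 312 kN.
Block shear: A_gv = 1260, A_nv = 700, A_nt = 168 mm²; R_n = min(0.6F_uA_nv, 0.6F_yA_gv) + U_bs·F_u·A_nt = 264.6 kN → 198 kN.
Bolt shear governs: 119 kN.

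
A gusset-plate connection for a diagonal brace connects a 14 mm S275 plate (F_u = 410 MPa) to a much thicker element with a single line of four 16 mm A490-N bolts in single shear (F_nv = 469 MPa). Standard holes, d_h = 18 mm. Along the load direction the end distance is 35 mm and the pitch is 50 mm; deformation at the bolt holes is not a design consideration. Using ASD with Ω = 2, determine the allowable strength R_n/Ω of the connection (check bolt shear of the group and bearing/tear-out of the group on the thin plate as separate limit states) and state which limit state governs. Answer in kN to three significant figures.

189 kN (bolt shear governs)

Bolt shear: A_b = π·16²/4 = 201.1 mm²; R_n = 469 × 201.1 × 4 × 1 / 1000 = 377.2 kN → 377.2 / 2 = 189 kN.
Bearing (1.5 l_c t F_u ≤ 3.0 d t F_u): upper limit = 3.0·16·14·410 / 1000 = 275.5 kN.
  Edge l_c = 35 − 18/2 = 26 → r_n = 223.9 kN; interior l_c = 50 − 18 = 32 → r_n = 275.5 kN.
  R_n,bearing = 1·223.9 + 3·275.5 = 1050 kN → 1050 / 2 = 525 kN.
Bolt shear governs: 189 kN.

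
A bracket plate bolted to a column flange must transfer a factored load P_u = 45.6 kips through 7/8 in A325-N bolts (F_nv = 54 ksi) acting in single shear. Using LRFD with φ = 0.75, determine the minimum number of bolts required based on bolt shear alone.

A_b = π·0.875²/4 = 0.6013 in².
Per-bolt design strength φR_n = 0.75 × 54 × 0.6013 × 1 = 24.35 kips.
n ≥ 45.6 / 24.35 = 1.872 → use 2 bolts.

2 bolts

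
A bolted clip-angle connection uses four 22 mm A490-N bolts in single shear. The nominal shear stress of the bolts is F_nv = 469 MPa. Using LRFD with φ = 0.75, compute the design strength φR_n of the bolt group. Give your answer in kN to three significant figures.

535 kN

A_b = π × 22² / 4 = 380.1 mm².
R_n = F_nv · A_b · n · n_s = 469 × 380.1 × 4 × 1 / 1000 = 713.1 kN.
Design strength φR_n = 0.75 × 713.1 = 535 kN.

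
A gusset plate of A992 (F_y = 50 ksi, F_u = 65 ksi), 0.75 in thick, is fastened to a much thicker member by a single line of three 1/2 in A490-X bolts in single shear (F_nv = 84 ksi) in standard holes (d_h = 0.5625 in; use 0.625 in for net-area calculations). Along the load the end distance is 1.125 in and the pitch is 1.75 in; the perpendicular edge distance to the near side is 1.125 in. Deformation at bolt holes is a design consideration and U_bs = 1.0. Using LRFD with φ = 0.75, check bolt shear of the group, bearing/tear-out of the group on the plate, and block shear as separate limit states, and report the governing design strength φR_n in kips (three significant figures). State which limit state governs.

Bolt shear: A_b = π·0.5²/4 = 0.1963 in²; R_n = 84 × 0.1963 × 3 × 1 = 49.48 kips → 0.75 × 49.48 = 37.1 kips.
Bearing: edge l_c = 0.8438, r_n = 49.36 kips; interior l_c = 1.188, r_n = 58.5 kips; R_n = 49.36 + 2·58.5 = 166.4 kips → 125 kips.
Block shear: A_gv = 3.469, A_nv = 2.297, A_nt = 0.6094 in²; R_n = min(0.6F_uA_nv, 0.6F_yA_gv) + U_bs·F_u·A_nt = 129.2 kips → 96.9 kips.
Bolt shear governs: 37.1 kips.

37.1 kips (bolt shear governs)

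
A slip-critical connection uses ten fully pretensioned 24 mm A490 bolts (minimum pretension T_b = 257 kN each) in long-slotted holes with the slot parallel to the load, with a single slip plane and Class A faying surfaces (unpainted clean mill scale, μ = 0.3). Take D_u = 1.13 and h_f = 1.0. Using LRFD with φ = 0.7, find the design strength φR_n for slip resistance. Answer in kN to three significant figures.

610 kN

R_n = μ · D_u · h_f · T_b · n_s · n_b = 0.3 × 1.13 × 1.0 × 257 × 1 × 10 = 871.2 kN.
Design strength φR_n = 0.7 × 871.2 = 610 kN.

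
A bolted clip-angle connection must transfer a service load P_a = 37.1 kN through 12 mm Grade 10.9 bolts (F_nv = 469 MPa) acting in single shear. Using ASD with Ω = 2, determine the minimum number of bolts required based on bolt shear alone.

A_b = π·12²/4 = 113.1 mm².
Per-bolt allowable strength R_n/Ω = 469 × 113.1 × 1 / 1000 / 2 = 26.52 kN.
n ≥ 37.1 / 26.52 = 1.399 → use 2 bolts.

2 bolts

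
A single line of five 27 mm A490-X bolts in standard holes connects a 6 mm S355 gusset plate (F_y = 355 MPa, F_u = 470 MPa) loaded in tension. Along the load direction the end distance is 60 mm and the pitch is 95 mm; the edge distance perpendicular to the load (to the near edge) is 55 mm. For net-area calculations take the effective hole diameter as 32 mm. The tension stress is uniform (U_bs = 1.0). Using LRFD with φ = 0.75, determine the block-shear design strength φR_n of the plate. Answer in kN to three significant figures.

Shear plane L_v = 60 + 4·95 = 440 mm; A_gv = 440 × 6 = 2640 mm².
A_nv = (440 − 4.5·32) × 6 = 1776 mm².
A_nt = (55 − 0.5·32) × 6 = 234 mm².
0.6 F_u A_nv = 500.8 kN; 0.6 F_y A_gv = 562.3 kN → shear rupture governs the shear term.
R_n = 500.8 + 1.0 × 470 × 234 / 1000 = 610.8 kN.
Design strength φR_n = 0.75 × 610.8 = 458 kN.

458 kN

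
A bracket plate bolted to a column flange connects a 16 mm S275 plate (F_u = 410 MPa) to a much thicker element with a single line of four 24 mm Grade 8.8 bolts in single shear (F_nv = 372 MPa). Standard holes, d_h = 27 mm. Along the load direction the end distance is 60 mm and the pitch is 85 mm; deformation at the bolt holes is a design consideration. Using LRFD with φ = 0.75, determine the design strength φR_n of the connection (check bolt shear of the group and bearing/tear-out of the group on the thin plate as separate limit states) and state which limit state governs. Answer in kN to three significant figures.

505 kN (bolt shear governs)

Bolt shear: A_b = π·24²/4 = 452.4 mm²; R_n = 372 × 452.4 × 4 × 1 / 1000 = 673.2 kN → 0.75 × 673.2 = 505 kN.
Bearing (1.2 l_c t F_u ≤ 2.4 d t F_u): upper limit = 2.4·24·16·410 / 1000 = 377.9 kN.
  Edge l_c = 60 − 27/2 = 46.5 → r_n = 366 kN; interior l_c = 85 − 27 = 58 → r_n = 377.9 kN.
  R_n,bearing = 1·366 + 3·377.9 = 1500 kN → 0.75 × 1500 = 1120 kN.
Bolt shear governs: 505 kN.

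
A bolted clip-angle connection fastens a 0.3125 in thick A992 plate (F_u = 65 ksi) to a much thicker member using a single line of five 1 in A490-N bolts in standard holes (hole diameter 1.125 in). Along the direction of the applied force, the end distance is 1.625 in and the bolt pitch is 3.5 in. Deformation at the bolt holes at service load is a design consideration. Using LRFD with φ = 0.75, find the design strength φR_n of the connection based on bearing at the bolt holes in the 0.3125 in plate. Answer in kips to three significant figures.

166 kips

Per bolt r_n = 1.2 l_c t F_u ≤ 2.4 d t F_u; upper limit = 2.4 × 1 × 0.3125 × 65 = 48.75 kips.
Edge bolt: l_c = 1.625 − 1.125/2 = 1.062 in → 1.2 × 1.062 × 0.3125 × 65 = 25.9 → r_n = 25.9 kips.
Interior bolts: l_c = 3.5 − 1.125 = 2.375 in → 1.2 × 2.375 × 0.3125 × 65 = 57.89 → r_n = 48.75 kips.
R_n = 1 × 25.9 + 4 × 48.75 = 220.9 kips.
Design strength φR_n = 0.75 × 220.9 = 166 kips.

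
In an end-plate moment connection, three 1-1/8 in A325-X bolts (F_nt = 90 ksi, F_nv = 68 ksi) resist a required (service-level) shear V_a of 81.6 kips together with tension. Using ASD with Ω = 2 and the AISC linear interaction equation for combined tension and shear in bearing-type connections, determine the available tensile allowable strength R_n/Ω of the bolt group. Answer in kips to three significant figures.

66.5 kips

A_b = π·1.125²/4 = 0.994 in²; f_rv = 81.6 / (3 × 0.994) = 27.36 ksi.
F'_nt = 1.3 F_nt − (Ω F_nt / F_nv) f_rv = 1.3·90 − (2·90/68)·27.36 = 44.57 ksi, capped at F_nt → F'_nt = 44.57 ksi.
R_n = F'_nt · A_b · n = 44.57 × 0.994 × 3 = 132.9 kips.
Allowable strength R_n/Ω = 132.9 / 2 = 66.5 kips.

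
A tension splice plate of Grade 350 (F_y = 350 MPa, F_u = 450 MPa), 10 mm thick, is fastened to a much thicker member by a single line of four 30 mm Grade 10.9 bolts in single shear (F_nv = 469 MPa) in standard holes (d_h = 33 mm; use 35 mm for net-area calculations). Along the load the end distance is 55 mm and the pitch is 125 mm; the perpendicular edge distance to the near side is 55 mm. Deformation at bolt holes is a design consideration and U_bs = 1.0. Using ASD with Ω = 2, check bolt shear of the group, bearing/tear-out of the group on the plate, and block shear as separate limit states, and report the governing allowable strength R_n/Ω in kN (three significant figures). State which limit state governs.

Bolt shear: A_b = π·30²/4 = 706.9 mm²; R_n = 469 × 706.9 × 4 × 1 / 1000 = 1326 kN → 1326 / 2 = 663 kN.
Bearing: edge l_c = 38.5, r_n = 207.9 kN; interior l_c = 92, r_n = 324 kN; R_n = 207.9 + 3·324 = 1180 kN → 590 kN.
Block shear: A_gv = 4300, A_nv = 3075, A_nt = 375 mm²; R_n = min(0.6F_uA_nv, 0.6F_yA_gv) + U_bs·F_u·A_nt = 999 kN → 500 kN.
Block shear governs: 500 kN.

500 kN (block shear governs)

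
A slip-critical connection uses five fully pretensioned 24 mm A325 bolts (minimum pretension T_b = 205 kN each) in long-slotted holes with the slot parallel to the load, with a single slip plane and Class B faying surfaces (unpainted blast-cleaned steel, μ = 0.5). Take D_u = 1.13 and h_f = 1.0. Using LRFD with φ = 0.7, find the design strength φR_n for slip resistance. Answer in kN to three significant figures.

R_n = μ · D_u · h_f · T_b · n_s · n_b = 0.5 × 1.13 × 1.0 × 205 × 1 × 5 = 579.1 kN.
Design strength φR_n = 0.7 × 579.1 = 405 kN.

405 kN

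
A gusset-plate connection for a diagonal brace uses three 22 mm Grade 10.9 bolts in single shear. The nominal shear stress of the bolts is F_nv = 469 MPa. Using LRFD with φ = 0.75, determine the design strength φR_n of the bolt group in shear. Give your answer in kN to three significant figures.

A_b = π × 22² / 4 = 380.1 mm².
R_n = F_nv · A_b · n · n_s = 469 × 380.1 × 3 × 1 / 1000 = 534.8 kN.
Design strength φR_n = 0.75 × 534.8 = 401 kN.

401 kN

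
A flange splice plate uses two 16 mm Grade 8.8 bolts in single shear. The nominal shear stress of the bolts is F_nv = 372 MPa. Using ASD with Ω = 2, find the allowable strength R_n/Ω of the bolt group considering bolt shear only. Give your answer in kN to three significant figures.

74.8 kN

A_b = π × 16² / 4 = 201.1 mm².
R_n = F_nv · A_b · n · n_s = 372 × 201.1 × 2 × 1 / 1000 = 149.6 kN.
Allowable strength R_n/Ω = 149.6 / 2 = 74.8 kN.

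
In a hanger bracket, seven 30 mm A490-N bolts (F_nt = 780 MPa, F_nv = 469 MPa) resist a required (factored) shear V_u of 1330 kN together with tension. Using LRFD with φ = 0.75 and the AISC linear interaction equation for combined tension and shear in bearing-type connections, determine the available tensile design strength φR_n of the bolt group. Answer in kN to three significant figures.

A_b = π·30²/4 = 706.9 mm²; f_rv = 1330 × 1000 / (7 × 706.9) = 268.8 MPa.
F'_nt = 1.3 F_nt − (F_nt / φF_nv) f_rv = 1.3·780 − (780/(0.75·469))·268.8 = 418 MPa, capped at F_nt → F'_nt = 418 MPa.
R_n = F'_nt · A_b · n = 418 × 706.9 × 7 / 1000 = 2068 kN.
Design strength φR_n = 0.75 × 2068 = 1550 kN.

1550 kN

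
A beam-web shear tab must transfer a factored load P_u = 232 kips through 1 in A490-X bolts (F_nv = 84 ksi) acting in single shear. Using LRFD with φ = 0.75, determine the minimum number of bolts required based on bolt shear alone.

A_b = π·1²/4 = 0.7854 in².
Per-bolt design strength φR_n = 0.75 × 84 × 0.7854 × 1 = 49.48 kips.
n ≥ 232 / 49.48 = 4.689 → use 5 bolts.

5 bolts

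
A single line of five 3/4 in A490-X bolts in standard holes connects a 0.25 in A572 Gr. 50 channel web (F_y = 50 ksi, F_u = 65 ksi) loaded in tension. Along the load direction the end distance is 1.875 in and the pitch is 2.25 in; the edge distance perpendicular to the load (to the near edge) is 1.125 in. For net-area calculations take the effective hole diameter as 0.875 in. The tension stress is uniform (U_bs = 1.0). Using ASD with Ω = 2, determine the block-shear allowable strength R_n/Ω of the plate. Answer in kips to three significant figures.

Shear plane L_v = 1.875 + 4·2.25 = 10.88 in; A_gv = 10.88 × 0.25 = 2.719 in².
A_nv = (10.88 − 4.5·0.875) × 0.25 = 1.734 in².
A_nt = (1.125 − 0.5·0.875) × 0.25 = 0.1719 in².
0.6 F_u A_nv = 67.64 kips; 0.6 F_y A_gv = 81.56 kips → shear rupture governs the shear term.
R_n = 67.64 + 1.0 × 65 × 0.1719 = 78.81 kips.
Allowable strength R_n/Ω = 78.81 / 2 = 39.4 kips.

39.4 kips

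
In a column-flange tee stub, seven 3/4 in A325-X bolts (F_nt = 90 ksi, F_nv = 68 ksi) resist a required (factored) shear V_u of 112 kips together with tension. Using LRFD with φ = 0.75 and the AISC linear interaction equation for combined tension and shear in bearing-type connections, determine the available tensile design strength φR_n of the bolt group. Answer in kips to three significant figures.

A_b = π·0.75²/4 = 0.4418 in²; f_rv = 112 / (7 × 0.4418) = 36.22 ksi.
F'_nt = 1.3 F_nt − (F_nt / φF_nv) f_rv = 1.3·90 − (90/(0.75·68))·36.22 = 53.09 ksi, capped at F_nt → F'_nt = 53.09 ksi.
R_n = F'_nt · A_b · n = 53.09 × 0.4418 × 7 = 164.2 kips.
Design strength φR_n = 0.75 × 164.2 = 123 kips.

123 kips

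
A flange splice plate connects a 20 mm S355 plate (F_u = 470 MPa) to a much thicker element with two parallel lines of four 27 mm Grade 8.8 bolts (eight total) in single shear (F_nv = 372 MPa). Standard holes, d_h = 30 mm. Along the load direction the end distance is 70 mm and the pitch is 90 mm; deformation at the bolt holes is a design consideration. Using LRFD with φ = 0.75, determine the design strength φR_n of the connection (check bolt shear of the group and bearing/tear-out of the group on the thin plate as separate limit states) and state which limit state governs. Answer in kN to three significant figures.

1280 kN (bolt shear governs)

Bolt shear: A_b = π·27²/4 = 572.6 mm²; R_n = 372 × 572.6 × 8 × 1 / 1000 = 1704 kN → 0.75 × 1704 = 1280 kN.
Bearing (1.2 l_c t F_u ≤ 2.4 d t F_u): upper limit = 2.4·27·20·470 / 1000 = 609.1 kN.
  Edge l_c = 70 − 30/2 = 55 → r_n = 609.1 kN; interior l_c = 90 − 30 = 60 → r_n = 609.1 kN.
  R_n,bearing = 2·609.1 + 6·609.1 = 4873 kN → 0.75 × 4873 = 3650 kN.
Bolt shear governs: 1280 kN.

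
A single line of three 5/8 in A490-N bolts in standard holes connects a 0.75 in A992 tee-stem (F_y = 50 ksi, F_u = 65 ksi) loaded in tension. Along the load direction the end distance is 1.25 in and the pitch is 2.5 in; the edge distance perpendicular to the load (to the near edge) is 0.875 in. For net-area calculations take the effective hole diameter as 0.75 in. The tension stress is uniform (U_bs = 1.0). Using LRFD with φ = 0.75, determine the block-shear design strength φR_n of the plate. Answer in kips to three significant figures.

Shear plane L_v = 1.25 + 2·2.5 = 6.25 in; A_gv = 6.25 × 0.75 = 4.688 in².
A_nv = (6.25 − 2.5·0.75) × 0.75 = 3.281 in².
A_nt = (0.875 − 0.5·0.75) × 0.75 = 0.375 in².
0.6 F_u A_nv = 128 kips; 0.6 F_y A_gv = 140.6 kips → shear rupture governs the shear term.
R_n = 128 + 1.0 × 65 × 0.375 = 152.3 kips.
Design strength φR_n = 0.75 × 152.3 = 114 kips.

114 kips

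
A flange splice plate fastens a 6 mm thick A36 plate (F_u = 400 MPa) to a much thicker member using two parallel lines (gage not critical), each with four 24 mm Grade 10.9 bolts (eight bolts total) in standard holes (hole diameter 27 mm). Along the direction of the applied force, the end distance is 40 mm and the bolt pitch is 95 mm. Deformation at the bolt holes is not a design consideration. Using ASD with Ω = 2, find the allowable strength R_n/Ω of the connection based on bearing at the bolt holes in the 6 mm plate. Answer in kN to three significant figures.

Per bolt r_n = 1.5 l_c t F_u ≤ 3.0 d t F_u; upper limit = 3.0 × 24 × 6 × 400 / 1000 = 172.8 kN.
Edge bolt: l_c = 40 − 27/2 = 26.5 mm → 1.5 × 26.5 × 6 × 400 / 1000 = 95.4 → r_n = 95.4 kN.
Interior bolts: l_c = 95 − 27 = 68 mm → 1.5 × 68 × 6 × 400 / 1000 = 244.8 → r_n = 172.8 kN.
R_n = 2 × 95.4 + 6 × 172.8 = 1228 kN.
Allowable strength R_n/Ω = 1228 / 2 = 614 kN.

614 kN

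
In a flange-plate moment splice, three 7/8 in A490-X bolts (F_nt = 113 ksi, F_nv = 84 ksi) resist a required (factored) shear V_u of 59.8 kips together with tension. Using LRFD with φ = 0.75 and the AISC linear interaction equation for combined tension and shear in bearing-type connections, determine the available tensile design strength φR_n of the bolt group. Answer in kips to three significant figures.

118 kips

A_b = π·0.875²/4 = 0.6013 in²; f_rv = 59.8 / (3 × 0.6013) = 33.15 ksi.
F'_nt = 1.3 F_nt − (F_nt / φF_nv) f_rv = 1.3·113 − (113/(0.75·84))·33.15 = 87.44 ksi, capped at F_nt → F'_nt = 87.44 ksi.
R_n = F'_nt · A_b · n = 87.44 × 0.6013 × 3 = 157.7 kips.
Design strength φR_n = 0.75 × 157.7 = 118 kips.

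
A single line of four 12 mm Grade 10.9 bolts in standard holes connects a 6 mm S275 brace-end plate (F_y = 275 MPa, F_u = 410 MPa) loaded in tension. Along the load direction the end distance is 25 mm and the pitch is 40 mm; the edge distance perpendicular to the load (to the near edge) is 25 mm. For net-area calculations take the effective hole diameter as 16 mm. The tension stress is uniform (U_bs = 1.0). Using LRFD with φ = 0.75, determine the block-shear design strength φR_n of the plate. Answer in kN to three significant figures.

Shear plane L_v = 25 + 3·40 = 145 mm; A_gv = 145 × 6 = 870 mm².
A_nv = (145 − 3.5·16) × 6 = 534 mm².
A_nt = (25 − 0.5·16) × 6 = 102 mm².
0.6 F_u A_nv = 131.4 kN; 0.6 F_y A_gv = 143.6 kN → shear rupture governs the shear term.
R_n = 131.4 + 1.0 × 410 × 102 / 1000 = 173.2 kN.
Design strength φR_n = 0.75 × 173.2 = 130 kN.

130 kN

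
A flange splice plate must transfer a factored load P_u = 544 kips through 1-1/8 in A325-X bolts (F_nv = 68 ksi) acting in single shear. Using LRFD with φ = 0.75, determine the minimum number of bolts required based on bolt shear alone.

A_b = π·1.125²/4 = 0.994 in².
Per-bolt design strength φR_n = 0.75 × 68 × 0.994 × 1 = 50.69 kips.
n ≥ 544 / 50.69 = 10.73 → use 11 bolts.

11 bolts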